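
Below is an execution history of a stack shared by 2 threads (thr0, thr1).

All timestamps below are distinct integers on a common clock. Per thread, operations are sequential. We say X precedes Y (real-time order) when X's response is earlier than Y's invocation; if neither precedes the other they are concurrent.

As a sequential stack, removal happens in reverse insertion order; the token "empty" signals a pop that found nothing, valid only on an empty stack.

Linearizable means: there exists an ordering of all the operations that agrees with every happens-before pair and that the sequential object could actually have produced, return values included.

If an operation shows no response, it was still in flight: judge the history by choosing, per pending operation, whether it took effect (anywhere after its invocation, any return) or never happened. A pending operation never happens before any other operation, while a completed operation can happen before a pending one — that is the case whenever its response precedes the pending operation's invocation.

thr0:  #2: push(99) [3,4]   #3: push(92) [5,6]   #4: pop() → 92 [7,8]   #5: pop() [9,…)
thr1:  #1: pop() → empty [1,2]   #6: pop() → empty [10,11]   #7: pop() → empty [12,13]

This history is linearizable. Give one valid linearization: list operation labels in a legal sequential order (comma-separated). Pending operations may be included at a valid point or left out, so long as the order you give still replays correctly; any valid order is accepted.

after step 1 (#1 pop() → empty): stack <>
after step 2 (#2 push(99)): stack <99>
after step 3 (#3 push(92)): stack <99,92>
after step 4 (#4 pop() → 92): stack <99>
after step 5 (#5 pop() (pending, included)): stack <>
after step 6 (#6 pop() → empty): stack <>
after step 7 (#7 pop() → empty): stack <>

#1, #2, #3, #4, #5, #6, #7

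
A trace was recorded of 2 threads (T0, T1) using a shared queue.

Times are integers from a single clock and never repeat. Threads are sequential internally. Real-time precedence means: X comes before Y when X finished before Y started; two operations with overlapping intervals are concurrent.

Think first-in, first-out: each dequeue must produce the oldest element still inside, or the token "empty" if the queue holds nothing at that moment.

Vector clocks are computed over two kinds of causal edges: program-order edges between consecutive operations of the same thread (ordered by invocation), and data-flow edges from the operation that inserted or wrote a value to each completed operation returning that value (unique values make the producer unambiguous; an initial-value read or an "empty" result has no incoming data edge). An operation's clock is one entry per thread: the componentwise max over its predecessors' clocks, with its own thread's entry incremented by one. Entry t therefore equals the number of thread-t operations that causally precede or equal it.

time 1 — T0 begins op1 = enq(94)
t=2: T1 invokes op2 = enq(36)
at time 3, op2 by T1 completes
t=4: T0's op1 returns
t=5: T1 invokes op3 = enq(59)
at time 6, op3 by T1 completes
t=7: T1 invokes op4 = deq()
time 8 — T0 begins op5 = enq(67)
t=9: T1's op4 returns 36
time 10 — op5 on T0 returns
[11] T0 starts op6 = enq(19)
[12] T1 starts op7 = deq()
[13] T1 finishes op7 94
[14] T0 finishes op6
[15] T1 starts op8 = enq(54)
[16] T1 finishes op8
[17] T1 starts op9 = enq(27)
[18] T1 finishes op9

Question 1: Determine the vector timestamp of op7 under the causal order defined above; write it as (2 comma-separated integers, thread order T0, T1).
Answer: (1, 4)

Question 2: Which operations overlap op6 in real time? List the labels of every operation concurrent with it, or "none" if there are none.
Answer: op7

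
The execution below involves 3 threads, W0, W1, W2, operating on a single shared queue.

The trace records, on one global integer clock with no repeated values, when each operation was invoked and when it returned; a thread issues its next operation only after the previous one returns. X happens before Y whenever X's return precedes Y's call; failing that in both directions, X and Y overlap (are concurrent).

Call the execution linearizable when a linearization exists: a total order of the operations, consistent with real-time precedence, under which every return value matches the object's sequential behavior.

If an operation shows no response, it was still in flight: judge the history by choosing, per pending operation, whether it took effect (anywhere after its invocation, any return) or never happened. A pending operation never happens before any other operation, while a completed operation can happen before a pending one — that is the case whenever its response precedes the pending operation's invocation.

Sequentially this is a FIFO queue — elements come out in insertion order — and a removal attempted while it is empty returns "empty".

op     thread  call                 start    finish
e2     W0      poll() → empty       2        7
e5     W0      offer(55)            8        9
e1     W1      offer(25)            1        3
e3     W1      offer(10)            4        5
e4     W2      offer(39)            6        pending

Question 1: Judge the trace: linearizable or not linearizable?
a witness: e2, e1, e3, e4, e5
1. e2 poll() → empty, leaving queue <>
2. e1 offer(25), leaving queue <25>
3. e3 offer(10), leaving queue <25,10>
4. e4 offer(39) (pending, included), leaving queue <25,10,39>
5. e5 offer(55), leaving queue <25,10,39,55>

linearizable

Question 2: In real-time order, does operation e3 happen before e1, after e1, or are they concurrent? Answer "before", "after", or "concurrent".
e3 spans [4,5], e1 spans [1,3]
resp(e1)=3 < inv(e3)=4

after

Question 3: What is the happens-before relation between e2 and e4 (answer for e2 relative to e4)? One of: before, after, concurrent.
e2 spans [2,7], e4 spans [6,…)
the intervals overlap in both directions

concurrent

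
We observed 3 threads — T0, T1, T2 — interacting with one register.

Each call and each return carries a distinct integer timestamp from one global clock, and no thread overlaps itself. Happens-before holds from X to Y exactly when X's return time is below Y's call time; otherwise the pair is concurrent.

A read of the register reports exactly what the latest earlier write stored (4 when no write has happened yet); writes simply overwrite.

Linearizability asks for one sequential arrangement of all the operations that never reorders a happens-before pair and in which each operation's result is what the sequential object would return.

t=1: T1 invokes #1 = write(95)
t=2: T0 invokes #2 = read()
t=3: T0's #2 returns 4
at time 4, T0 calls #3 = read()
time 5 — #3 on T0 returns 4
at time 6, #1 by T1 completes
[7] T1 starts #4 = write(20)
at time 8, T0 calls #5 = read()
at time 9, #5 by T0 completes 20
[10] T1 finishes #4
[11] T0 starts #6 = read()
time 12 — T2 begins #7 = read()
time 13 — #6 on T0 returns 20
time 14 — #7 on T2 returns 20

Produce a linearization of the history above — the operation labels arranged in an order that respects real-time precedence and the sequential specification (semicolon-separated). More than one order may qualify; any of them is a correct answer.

#2; #3; #1; #4; #5; #6; #7

after step 1 (#2 read() → 4): value 4
after step 2 (#3 read() → 4): value 4
after step 3 (#1 write(95)): value 95
after step 4 (#4 write(20)): value 20
after step 5 (#5 read() → 20): value 20
after step 6 (#6 read() → 20): value 20
after step 7 (#7 read() → 20): value 20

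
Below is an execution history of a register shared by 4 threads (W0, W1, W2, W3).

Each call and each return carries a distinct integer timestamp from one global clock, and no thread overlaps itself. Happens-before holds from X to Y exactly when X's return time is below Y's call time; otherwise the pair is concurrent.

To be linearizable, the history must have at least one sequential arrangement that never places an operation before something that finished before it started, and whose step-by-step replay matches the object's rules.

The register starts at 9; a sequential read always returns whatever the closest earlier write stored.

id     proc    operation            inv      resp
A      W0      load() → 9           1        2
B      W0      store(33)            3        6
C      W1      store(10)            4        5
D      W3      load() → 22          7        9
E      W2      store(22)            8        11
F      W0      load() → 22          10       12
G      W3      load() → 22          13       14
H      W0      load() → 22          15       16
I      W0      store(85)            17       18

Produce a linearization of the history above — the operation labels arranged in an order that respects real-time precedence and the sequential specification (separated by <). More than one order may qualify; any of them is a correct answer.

1. A load() → 9, leaving value 9
2. B store(33), leaving value 33
3. C store(10), leaving value 10
4. E store(22), leaving value 22
5. D load() → 22, leaving value 22
6. F load() → 22, leaving value 22
7. G load() → 22, leaving value 22
8. H load() → 22, leaving value 22
9. I store(85), leaving value 85

A < B < C < E < D < F < G < H < I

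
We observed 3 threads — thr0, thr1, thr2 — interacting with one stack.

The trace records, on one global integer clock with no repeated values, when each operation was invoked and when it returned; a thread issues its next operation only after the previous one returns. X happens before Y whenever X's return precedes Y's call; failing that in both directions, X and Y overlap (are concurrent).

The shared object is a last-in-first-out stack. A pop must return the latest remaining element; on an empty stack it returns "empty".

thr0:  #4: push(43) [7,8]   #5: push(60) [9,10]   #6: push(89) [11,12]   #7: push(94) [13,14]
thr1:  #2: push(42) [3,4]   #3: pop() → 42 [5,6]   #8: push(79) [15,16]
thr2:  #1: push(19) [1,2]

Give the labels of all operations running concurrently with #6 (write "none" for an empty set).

none

concurrent with #6 ([11,12]): every op whose interval crosses 11..12
#1 [1,2]: before
#2 [3,4]: before
#3 [5,6]: before
#4 [7,8]: before
#5 [9,10]: before
#7 [13,14]: after
#8 [15,16]: after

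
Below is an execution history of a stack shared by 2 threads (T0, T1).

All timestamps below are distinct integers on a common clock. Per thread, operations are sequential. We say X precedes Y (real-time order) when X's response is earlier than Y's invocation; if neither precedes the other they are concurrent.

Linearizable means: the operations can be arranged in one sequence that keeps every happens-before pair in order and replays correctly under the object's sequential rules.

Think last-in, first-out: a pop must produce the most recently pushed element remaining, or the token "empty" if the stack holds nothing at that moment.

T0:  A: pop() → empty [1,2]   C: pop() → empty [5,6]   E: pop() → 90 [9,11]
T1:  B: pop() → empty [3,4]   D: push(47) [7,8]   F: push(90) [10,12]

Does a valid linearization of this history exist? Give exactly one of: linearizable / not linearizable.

linearizable

one valid linearization: A, B, C, D, F, E
after step 1 (A pop() → empty): stack <>
after step 2 (B pop() → empty): stack <>
after step 3 (C pop() → empty): stack <>
after step 4 (D push(47)): stack <47>
after step 5 (F push(90)): stack <47,90>
after step 6 (E pop() → 90): stack <47>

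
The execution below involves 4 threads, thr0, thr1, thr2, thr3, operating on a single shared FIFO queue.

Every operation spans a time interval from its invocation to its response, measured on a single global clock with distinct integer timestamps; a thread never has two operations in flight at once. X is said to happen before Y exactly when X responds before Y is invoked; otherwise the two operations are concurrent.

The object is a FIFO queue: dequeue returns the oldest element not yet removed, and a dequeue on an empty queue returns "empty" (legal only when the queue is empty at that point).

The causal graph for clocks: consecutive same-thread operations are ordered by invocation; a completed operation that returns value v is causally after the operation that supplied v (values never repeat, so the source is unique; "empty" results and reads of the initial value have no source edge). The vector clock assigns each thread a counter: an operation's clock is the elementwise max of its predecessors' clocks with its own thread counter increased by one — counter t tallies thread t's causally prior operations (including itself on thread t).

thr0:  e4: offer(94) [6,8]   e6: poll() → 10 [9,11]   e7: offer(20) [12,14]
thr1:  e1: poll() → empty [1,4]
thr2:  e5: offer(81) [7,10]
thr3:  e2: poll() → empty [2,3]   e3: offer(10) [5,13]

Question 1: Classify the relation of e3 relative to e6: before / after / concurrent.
concurrent

e3 spans [5,13], e6 spans [9,11]
the intervals overlap in both directions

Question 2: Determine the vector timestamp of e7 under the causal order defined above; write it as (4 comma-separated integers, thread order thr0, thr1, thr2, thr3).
(3, 0, 0, 2)

invoked at 2, e2 has no predecessors; its own thr3 bump gives (0, 0, 0, 1)
invoked at 7, e5 has no predecessors; its own thr2 bump gives (0, 0, 1, 0)
invoked at 1, e1 has no predecessors; its own thr1 bump gives (0, 1, 0, 0)
invoked at 6, e4 has no predecessors; its own thr0 bump gives (1, 0, 0, 0)
e3, invoked 5, takes VC(e2)=(0, 0, 0, 1) under max, adds 1 for thr3 → (0, 0, 0, 2)
e6, invoked 9, takes VC(e3)=(0, 0, 0, 2), VC(e4)=(1, 0, 0, 0) under max, adds 1 for thr0 → (2, 0, 0, 2)
e7, invoked 12, takes VC(e6)=(2, 0, 0, 2) under max, adds 1 for thr0 → (3, 0, 0, 2)
target: VC(e7) = (3, 0, 0, 2)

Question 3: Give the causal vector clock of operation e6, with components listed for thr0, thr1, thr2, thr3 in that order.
(2, 0, 0, 2)

root op e2, invoked 2: fresh clock plus thr3's own tick → (0, 0, 0, 1)
root op e5, invoked 7: fresh clock plus thr2's own tick → (0, 0, 1, 0)
root op e1, invoked 1: fresh clock plus thr1's own tick → (0, 1, 0, 0)
root op e4, invoked 6: fresh clock plus thr0's own tick → (1, 0, 0, 0)
invoked at 5, e3 merges VC(e2)=(0, 0, 0, 1) and bumps thr3's slot → (0, 0, 0, 2)
invoked at 9, e6 merges VC(e3)=(0, 0, 0, 2), VC(e4)=(1, 0, 0, 0) and bumps thr0's slot → (2, 0, 0, 2)
invoked at 12, e7 merges VC(e6)=(2, 0, 0, 2) and bumps thr0's slot → (3, 0, 0, 2)
target: VC(e6) = (2, 0, 0, 2)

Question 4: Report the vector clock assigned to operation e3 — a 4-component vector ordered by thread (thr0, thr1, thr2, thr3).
(0, 0, 0, 2)

e2, invoked 2, has no incoming edges; only thr3's bump applies → (0, 0, 0, 1)
e5, invoked 7, has no incoming edges; only thr2's bump applies → (0, 0, 1, 0)
e1, invoked 1, has no incoming edges; only thr1's bump applies → (0, 1, 0, 0)
e4, invoked 6, has no incoming edges; only thr0's bump applies → (1, 0, 0, 0)
from VC(e2)=(0, 0, 0, 1), e3 (invoked 5) maxes components and bumps thr3 → (0, 0, 0, 2)
from VC(e3)=(0, 0, 0, 2), VC(e4)=(1, 0, 0, 0), e6 (invoked 9) maxes components and bumps thr0 → (2, 0, 0, 2)
from VC(e6)=(2, 0, 0, 2), e7 (invoked 12) maxes components and bumps thr0 → (3, 0, 0, 2)
target: VC(e3) = (0, 0, 0, 2)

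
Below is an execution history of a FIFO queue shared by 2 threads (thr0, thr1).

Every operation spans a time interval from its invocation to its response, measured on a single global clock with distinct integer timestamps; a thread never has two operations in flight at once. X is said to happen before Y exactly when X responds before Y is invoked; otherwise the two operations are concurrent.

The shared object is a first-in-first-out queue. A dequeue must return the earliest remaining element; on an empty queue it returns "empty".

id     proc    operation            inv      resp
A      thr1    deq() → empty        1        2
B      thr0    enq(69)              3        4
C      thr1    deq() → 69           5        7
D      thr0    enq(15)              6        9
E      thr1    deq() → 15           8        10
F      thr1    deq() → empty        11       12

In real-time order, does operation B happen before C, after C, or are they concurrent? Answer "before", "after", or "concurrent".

B spans [3,4], C spans [5,7]
resp(B)=4 < inv(C)=5

before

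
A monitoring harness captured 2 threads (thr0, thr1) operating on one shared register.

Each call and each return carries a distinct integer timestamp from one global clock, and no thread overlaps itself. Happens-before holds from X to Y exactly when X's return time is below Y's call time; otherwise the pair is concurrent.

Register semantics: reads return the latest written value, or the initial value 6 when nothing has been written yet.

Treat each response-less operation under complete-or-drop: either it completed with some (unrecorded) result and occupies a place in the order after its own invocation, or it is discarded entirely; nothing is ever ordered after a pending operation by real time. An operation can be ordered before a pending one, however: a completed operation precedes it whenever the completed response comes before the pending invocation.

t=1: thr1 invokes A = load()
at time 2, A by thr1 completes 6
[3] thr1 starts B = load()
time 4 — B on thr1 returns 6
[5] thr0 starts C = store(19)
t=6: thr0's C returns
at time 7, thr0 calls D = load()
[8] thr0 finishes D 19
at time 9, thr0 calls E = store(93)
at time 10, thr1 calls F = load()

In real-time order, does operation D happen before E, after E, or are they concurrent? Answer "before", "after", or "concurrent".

D spans [7,8], E spans [9,…)
resp(D)=8 < inv(E)=9

before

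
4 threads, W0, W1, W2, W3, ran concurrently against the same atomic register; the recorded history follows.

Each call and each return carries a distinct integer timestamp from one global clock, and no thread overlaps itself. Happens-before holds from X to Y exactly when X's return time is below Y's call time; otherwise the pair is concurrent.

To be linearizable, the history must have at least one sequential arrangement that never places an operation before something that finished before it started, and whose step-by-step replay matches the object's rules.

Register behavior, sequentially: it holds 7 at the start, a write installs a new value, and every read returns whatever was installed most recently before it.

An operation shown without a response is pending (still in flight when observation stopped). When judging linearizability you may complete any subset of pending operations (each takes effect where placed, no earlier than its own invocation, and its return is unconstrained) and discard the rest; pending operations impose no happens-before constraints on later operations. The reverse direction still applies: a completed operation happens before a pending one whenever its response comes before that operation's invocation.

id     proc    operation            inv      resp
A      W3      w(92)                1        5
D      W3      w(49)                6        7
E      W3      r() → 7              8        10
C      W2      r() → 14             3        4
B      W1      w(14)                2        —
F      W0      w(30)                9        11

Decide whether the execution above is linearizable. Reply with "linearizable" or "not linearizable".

prefix check: 1..9 passes, 1..10 fails once E's time-10 response joins
real-time-consistent orders of the 4 completed operations: 2 — all fail the atomic register replay
no escape via the 2 pending operations (B, F): every completion choice fails
for example A, C, D, E (pending dropped) fails at step 2: C r() → 14 is not legal there
for example C, A, D, E (pending dropped) fails at step 1: C r() → 14 is not legal there

not linearizable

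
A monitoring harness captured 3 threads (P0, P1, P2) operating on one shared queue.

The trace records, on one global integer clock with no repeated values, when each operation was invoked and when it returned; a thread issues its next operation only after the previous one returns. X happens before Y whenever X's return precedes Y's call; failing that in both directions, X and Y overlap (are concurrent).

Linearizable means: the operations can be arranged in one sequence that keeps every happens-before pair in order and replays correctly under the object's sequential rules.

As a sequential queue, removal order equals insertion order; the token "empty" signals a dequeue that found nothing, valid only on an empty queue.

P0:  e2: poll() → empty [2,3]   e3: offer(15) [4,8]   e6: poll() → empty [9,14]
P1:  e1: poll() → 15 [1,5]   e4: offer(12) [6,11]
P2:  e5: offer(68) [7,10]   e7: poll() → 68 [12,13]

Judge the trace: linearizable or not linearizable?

linearizable

witness order: e2, e3, e1, e6, e5, e4, e7
after step 1 (e2 poll() → empty): queue <>
after step 2 (e3 offer(15)): queue <15>
after step 3 (e1 poll() → 15): queue <>
after step 4 (e6 poll() → empty): queue <>
after step 5 (e5 offer(68)): queue <68>
after step 6 (e4 offer(12)): queue <68,12>
after step 7 (e7 poll() → 68): queue <12>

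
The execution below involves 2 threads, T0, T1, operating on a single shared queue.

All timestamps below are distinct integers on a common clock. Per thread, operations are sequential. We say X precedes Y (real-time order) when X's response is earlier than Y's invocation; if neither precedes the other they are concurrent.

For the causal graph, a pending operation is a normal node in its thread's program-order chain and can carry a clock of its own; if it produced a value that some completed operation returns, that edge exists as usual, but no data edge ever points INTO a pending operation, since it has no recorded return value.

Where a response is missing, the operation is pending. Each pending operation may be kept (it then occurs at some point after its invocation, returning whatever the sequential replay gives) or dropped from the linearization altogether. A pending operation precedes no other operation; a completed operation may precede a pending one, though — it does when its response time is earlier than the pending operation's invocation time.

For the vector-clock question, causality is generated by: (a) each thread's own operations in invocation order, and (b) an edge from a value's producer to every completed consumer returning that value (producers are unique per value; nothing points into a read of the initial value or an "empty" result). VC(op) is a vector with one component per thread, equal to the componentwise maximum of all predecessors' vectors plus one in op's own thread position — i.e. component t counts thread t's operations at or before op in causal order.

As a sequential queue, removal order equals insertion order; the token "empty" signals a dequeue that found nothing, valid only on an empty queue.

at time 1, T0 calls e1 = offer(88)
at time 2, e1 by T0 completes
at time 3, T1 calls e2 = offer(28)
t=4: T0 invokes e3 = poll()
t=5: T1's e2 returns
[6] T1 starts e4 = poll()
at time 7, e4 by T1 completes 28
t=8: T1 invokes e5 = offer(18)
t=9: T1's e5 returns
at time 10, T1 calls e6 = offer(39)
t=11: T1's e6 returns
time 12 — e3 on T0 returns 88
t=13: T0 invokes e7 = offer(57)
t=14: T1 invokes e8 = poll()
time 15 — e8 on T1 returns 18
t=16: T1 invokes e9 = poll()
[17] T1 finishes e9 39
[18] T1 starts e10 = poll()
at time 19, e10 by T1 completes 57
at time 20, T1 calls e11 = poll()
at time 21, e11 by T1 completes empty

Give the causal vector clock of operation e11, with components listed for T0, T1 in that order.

invoked at 3, e2 has no predecessors; its own T1 bump gives (0, 1)
invoked at 1, e1 has no predecessors; its own T0 bump gives (1, 0)
invoked at 6, e4 merges VC(e2)=(0, 1) and bumps T1's slot → (0, 2)
invoked at 4, e3 merges VC(e1)=(1, 0) and bumps T0's slot → (2, 0)
invoked at 8, e5 merges VC(e4)=(0, 2) and bumps T1's slot → (0, 3)
invoked at 13, e7 merges VC(e3)=(2, 0) and bumps T0's slot → (3, 0)
invoked at 10, e6 merges VC(e5)=(0, 3) and bumps T1's slot → (0, 4)
invoked at 14, e8 merges VC(e5)=(0, 3), VC(e6)=(0, 4) and bumps T1's slot → (0, 5)
invoked at 16, e9 merges VC(e6)=(0, 4), VC(e8)=(0, 5) and bumps T1's slot → (0, 6)
invoked at 18, e10 merges VC(e7)=(3, 0), VC(e9)=(0, 6) and bumps T1's slot → (3, 7)
invoked at 20, e11 merges VC(e10)=(3, 7) and bumps T1's slot → (3, 8)
target: VC(e11) = (3, 8)

(3, 8)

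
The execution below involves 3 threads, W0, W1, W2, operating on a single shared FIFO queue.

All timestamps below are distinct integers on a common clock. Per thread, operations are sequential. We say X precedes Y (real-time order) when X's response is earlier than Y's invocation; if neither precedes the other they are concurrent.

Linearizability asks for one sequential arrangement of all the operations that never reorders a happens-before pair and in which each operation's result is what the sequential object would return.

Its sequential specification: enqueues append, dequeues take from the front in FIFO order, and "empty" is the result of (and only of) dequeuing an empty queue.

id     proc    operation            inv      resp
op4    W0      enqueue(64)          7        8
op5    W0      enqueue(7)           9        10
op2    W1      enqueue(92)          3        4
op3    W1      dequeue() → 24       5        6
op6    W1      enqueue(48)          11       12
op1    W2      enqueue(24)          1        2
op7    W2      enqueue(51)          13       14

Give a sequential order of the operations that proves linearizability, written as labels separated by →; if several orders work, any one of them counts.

op1 → op2 → op3 → op4 → op5 → op6 → op7

step 1: op1 enqueue(24) — queue <24>
step 2: op2 enqueue(92) — queue <24,92>
step 3: op3 dequeue() → 24 — queue <92>
step 4: op4 enqueue(64) — queue <92,64>
step 5: op5 enqueue(7) — queue <92,64,7>
step 6: op6 enqueue(48) — queue <92,64,7,48>
step 7: op7 enqueue(51) — queue <92,64,7,48,51>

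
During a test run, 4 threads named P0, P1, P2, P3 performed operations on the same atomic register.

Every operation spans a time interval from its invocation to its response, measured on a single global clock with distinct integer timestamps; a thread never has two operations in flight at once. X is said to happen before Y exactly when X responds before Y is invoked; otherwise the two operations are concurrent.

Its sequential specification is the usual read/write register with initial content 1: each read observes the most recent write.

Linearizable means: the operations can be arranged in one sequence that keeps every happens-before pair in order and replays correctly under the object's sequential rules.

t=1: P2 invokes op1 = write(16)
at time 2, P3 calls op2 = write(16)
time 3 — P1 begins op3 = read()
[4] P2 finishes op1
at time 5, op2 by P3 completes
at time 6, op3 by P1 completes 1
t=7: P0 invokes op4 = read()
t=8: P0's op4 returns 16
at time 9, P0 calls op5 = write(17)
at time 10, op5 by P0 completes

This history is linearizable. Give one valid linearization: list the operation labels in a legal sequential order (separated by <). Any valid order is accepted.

after step 1 (op3 read() → 1): value 1
after step 2 (op1 write(16)): value 16
after step 3 (op2 write(16)): value 16
after step 4 (op4 read() → 16): value 16
after step 5 (op5 write(17)): value 17

op3 < op1 < op2 < op4 < op5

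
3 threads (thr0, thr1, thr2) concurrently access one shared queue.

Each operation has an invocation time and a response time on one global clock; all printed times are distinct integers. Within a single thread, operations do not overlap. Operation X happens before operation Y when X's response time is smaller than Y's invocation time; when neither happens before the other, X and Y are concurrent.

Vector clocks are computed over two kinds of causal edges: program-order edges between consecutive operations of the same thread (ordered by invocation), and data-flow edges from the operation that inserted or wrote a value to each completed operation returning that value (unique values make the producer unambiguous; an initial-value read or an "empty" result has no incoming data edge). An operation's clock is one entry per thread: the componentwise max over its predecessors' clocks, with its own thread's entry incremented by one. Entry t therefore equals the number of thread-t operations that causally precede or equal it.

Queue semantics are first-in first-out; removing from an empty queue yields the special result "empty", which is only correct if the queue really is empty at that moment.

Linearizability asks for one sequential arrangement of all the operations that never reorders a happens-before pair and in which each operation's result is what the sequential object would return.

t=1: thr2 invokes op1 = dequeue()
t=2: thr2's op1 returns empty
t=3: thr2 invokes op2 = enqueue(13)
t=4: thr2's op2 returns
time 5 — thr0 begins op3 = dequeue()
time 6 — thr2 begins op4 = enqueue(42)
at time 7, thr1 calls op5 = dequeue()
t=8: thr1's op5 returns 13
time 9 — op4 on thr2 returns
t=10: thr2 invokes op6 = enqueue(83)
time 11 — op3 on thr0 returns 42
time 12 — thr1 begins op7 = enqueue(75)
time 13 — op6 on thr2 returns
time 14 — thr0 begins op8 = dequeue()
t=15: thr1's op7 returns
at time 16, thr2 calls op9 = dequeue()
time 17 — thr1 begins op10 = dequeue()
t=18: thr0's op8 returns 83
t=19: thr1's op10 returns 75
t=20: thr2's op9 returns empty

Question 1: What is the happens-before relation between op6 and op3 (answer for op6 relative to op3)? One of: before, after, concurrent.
concurrent

op6 spans [10,13], op3 spans [5,11]
the intervals overlap in both directions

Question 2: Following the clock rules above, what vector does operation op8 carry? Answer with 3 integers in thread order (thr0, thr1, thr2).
(2, 0, 4)

root op op1, invoked 1: fresh clock plus thr2's own tick → (0, 0, 1)
VC(op2, invoked at 3): max of VC(op1)=(0, 0, 1), then +1 on thread thr2 → (0, 0, 2)
VC(op4, invoked at 6): max of VC(op2)=(0, 0, 2), then +1 on thread thr2 → (0, 0, 3)
VC(op5, invoked at 7): max of VC(op2)=(0, 0, 2), then +1 on thread thr1 → (0, 1, 2)
VC(op6, invoked at 10): max of VC(op4)=(0, 0, 3), then +1 on thread thr2 → (0, 0, 4)
VC(op7, invoked at 12): max of VC(op5)=(0, 1, 2), then +1 on thread thr1 → (0, 2, 2)
VC(op3, invoked at 5): max of VC(op4)=(0, 0, 3), then +1 on thread thr0 → (1, 0, 3)
VC(op9, invoked at 16): max of VC(op6)=(0, 0, 4), then +1 on thread thr2 → (0, 0, 5)
VC(op10, invoked at 17): max of VC(op7)=(0, 2, 2), then +1 on thread thr1 → (0, 3, 2)
VC(op8, invoked at 14): max of VC(op3)=(1, 0, 3), VC(op6)=(0, 0, 4), then +1 on thread thr0 → (2, 0, 4)
target: VC(op8) = (2, 0, 4)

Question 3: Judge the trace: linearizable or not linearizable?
linearizable

witness order: op1, op2, op4, op5, op3, op6, op7, op8, op10, op9
1. op1 dequeue() → empty, leaving queue <>
2. op2 enqueue(13), leaving queue <13>
3. op4 enqueue(42), leaving queue <13,42>
4. op5 dequeue() → 13, leaving queue <42>
5. op3 dequeue() → 42, leaving queue <>
6. op6 enqueue(83), leaving queue <83>
7. op7 enqueue(75), leaving queue <83,75>
8. op8 dequeue() → 83, leaving queue <75>
9. op10 dequeue() → 75, leaving queue <>
10. op9 dequeue() → empty, leaving queue <>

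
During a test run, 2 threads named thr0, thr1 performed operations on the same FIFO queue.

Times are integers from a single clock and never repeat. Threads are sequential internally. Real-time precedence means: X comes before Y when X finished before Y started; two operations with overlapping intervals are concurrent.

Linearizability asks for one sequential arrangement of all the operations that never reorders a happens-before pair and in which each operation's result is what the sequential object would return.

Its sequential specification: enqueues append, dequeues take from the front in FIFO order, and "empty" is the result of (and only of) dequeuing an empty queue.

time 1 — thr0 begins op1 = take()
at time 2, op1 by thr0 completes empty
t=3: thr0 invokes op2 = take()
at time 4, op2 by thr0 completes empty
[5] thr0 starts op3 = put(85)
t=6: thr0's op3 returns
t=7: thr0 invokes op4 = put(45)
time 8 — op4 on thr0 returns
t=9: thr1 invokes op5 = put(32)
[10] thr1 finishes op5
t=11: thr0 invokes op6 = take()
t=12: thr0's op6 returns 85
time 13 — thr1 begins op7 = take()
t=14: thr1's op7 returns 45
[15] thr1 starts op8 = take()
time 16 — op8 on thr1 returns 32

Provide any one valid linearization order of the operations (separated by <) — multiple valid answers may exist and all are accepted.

step 1: op1 take() → empty — queue <>
step 2: op2 take() → empty — queue <>
step 3: op3 put(85) — queue <85>
step 4: op4 put(45) — queue <85,45>
step 5: op5 put(32) — queue <85,45,32>
step 6: op6 take() → 85 — queue <45,32>
step 7: op7 take() → 45 — queue <32>
step 8: op8 take() → 32 — queue <>

op1 < op2 < op3 < op4 < op5 < op6 < op7 < op8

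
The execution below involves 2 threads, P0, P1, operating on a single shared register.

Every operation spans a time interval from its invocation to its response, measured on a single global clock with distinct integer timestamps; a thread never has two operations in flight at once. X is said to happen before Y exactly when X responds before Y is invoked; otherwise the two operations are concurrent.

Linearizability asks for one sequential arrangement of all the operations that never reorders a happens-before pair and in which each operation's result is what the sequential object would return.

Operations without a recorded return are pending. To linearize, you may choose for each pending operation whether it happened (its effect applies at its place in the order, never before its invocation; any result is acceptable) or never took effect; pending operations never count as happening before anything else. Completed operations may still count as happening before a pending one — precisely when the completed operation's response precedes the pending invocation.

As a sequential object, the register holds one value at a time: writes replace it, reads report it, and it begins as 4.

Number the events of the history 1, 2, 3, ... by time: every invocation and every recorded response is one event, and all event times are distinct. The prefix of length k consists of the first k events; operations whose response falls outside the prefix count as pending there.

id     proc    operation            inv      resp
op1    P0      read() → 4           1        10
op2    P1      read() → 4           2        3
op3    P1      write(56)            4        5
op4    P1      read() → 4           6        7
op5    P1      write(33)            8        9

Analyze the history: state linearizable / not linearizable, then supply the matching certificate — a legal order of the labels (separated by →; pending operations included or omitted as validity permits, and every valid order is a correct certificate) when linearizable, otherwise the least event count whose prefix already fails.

not linearizable — minimal violating prefix: 7 events

cut after 6 events: linearizable; cut after 7 events (op4 responds, time 7): not linearizable
exhaustive check: the 3 completed register ops admit one real-time order; illegal
no escape via the 1 pending operation (op1): every completion choice fails
take op2, op3, op4 (pending dropped): step 3 already fails, because op4 read() → 4 cannot occur there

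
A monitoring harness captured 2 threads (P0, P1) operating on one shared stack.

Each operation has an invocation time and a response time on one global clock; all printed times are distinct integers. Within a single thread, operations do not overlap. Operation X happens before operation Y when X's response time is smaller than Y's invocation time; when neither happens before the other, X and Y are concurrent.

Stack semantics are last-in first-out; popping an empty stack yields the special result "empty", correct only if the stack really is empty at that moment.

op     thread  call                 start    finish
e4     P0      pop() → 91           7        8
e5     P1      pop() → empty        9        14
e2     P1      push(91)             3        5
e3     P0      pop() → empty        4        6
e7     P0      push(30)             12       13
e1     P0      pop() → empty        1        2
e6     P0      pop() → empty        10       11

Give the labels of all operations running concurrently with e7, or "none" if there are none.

e7 spans [12,13]: anything still running between times 12 and 13 counts as concurrent
e1 [1,2]: before
e2 [3,5]: before
e3 [4,6]: before
e4 [7,8]: before
e5 [9,14]: concurrent
e6 [10,11]: before

e5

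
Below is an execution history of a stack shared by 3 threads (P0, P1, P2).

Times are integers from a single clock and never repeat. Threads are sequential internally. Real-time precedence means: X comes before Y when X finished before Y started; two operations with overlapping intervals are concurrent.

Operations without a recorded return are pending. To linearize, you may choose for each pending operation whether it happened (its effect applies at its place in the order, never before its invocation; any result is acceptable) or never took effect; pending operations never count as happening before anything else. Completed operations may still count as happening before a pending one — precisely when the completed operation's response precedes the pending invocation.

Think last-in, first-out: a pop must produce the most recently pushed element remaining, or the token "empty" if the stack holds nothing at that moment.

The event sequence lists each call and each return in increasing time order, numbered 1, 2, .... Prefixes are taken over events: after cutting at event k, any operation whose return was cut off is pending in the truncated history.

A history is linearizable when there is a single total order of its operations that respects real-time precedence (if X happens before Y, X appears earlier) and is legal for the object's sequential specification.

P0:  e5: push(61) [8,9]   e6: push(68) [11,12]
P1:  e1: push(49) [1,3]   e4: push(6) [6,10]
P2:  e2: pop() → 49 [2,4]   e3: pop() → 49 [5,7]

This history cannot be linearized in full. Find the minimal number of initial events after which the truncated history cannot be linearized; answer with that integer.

7

one valid order for events 1..6 is e1, e2:
after step 1 (e1 push(49)): stack <49>
after step 2 (e2 pop() → 49): stack <>
event 7 — e3's response, time 7 — after it, nothing linearizes
no escape via the 1 pending operation (e4): every completion choice fails
for example e1, e2, e3 (pending dropped) fails at step 3: e3 pop() → 49 is not legal there
for example e2, e1, e3 (pending dropped) fails at step 1: e2 pop() → 49 is not legal there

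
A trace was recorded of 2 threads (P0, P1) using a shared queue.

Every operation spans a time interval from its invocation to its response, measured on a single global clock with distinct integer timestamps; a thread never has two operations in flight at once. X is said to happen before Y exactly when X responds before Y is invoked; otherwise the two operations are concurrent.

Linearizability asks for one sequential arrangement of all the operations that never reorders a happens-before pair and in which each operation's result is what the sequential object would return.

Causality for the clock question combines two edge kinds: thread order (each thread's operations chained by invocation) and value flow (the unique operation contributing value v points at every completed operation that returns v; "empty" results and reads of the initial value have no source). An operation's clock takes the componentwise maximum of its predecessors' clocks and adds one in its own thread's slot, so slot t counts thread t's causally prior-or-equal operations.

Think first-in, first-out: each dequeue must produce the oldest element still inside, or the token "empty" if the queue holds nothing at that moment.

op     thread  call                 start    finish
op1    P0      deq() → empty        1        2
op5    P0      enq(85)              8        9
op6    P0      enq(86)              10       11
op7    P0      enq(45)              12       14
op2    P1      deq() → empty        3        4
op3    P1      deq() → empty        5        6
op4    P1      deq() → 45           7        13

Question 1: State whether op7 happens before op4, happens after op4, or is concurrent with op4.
op7 spans [12,14], op4 spans [7,13]
the intervals overlap in both directions

concurrent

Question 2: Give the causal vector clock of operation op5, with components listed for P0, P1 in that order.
op2 (invocation 3): nothing precedes it; P1's component alone gives (0, 1)
op1 (invocation 1): nothing precedes it; P0's component alone gives (1, 0)
invoked at 5, op3 merges VC(op2)=(0, 1) and bumps P1's slot → (0, 2)
invoked at 8, op5 merges VC(op1)=(1, 0) and bumps P0's slot → (2, 0)
invoked at 10, op6 merges VC(op5)=(2, 0) and bumps P0's slot → (3, 0)
invoked at 12, op7 merges VC(op6)=(3, 0) and bumps P0's slot → (4, 0)
invoked at 7, op4 merges VC(op3)=(0, 2), VC(op7)=(4, 0) and bumps P1's slot → (4, 3)
target: VC(op5) = (2, 0)

(2, 0)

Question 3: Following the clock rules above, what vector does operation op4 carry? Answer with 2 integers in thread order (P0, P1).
invoked at 3, op2 has no predecessors; its own P1 bump gives (0, 1)
invoked at 1, op1 has no predecessors; its own P0 bump gives (1, 0)
op3, invoked 5, takes VC(op2)=(0, 1) under max, adds 1 for P1 → (0, 2)
op5, invoked 8, takes VC(op1)=(1, 0) under max, adds 1 for P0 → (2, 0)
op6, invoked 10, takes VC(op5)=(2, 0) under max, adds 1 for P0 → (3, 0)
op7, invoked 12, takes VC(op6)=(3, 0) under max, adds 1 for P0 → (4, 0)
op4, invoked 7, takes VC(op3)=(0, 2), VC(op7)=(4, 0) under max, adds 1 for P1 → (4, 3)
target: VC(op4) = (4, 3)

(4, 3)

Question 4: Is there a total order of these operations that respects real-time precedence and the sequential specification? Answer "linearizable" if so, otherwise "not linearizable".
already the first 13 events (up to op4's response at time 13) admit no linearization; the first 12 still do
all 3 real-time-respecting orders fail — 6 completed queue operations, no legal replay
include/drop combinations of the 1 pending operation (op7) were all tried; none helps
sample order op1, op2, op3, op4, op5, op6 (pending dropped) stalls at step 4 — op4 deq() → 45 has no legal effect
sample order op1, op2, op3, op5, op4, op6 (pending dropped) stalls at step 5 — op4 deq() → 45 has no legal effect

not linearizable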